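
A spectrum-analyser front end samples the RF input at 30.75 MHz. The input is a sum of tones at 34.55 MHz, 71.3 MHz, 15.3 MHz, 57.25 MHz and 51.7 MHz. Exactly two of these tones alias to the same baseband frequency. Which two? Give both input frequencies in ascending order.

51.7 MHz, 71.3 MHz

fs/2 = 15.375 MHz.
34.55 MHz mod fs = 3.8 MHz.
3.8 MHz ≤ fs/2 = 15.375 MHz, appears at 3.8 MHz.
71.3 MHz mod fs = 9.8 MHz.
9.8 MHz ≤ fs/2 = 15.375 MHz, appears at 9.8 MHz.
15.3 MHz ≤ fs/2 = 15.375 MHz, passes unchanged.
57.25 MHz mod fs = 26.5 MHz.
26.5 MHz > fs/2 = 15.375 MHz, folds to fs − 26.5 MHz = 4.25 MHz.
51.7 MHz mod fs = 20.95 MHz.
20.95 MHz > fs/2 = 15.375 MHz, folds to fs − 20.95 MHz = 9.8 MHz.
51.7 MHz and 71.3 MHz both map to 9.8 MHz.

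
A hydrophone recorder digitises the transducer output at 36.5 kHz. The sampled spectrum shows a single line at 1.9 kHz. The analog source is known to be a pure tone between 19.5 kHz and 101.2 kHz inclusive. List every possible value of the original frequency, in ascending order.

Frequencies that alias to 1.9 kHz are k·fs ± 1.9 kHz for integer k ≥ 0.
k=0: 1.9 kHz.
k=1: 34.6 kHz, 38.4 kHz.
k=2: 71.1 kHz, 74.9 kHz.
k=3: 107.6 kHz, 111.4 kHz.
Within [19.5 kHz, 101.2 kHz]: 34.6 kHz, 38.4 kHz, 71.1 kHz, 74.9 kHz.

34.6 kHz, 38.4 kHz, 71.1 kHz, 74.9 kHz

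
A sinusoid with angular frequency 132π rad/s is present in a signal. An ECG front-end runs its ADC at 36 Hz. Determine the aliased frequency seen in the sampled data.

6 Hz

ω = 132π rad/s → f = ω/(2π) = 66 Hz.
66 Hz mod fs = 30 Hz.
30 Hz > fs/2 = 18 Hz, folds to fs − 30 Hz = 6 Hz.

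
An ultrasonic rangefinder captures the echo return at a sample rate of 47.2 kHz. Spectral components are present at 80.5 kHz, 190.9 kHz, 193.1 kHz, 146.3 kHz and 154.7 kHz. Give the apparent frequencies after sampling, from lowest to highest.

2.1 kHz, 4.3 kHz, 4.7 kHz, 13.1 kHz, 13.9 kHz

fs/2 = 23.6 kHz.
80.5 kHz mod fs = 33.3 kHz.
33.3 kHz > fs/2 = 23.6 kHz, folds to fs − 33.3 kHz = 13.9 kHz.
190.9 kHz mod fs = 2.1 kHz.
2.1 kHz ≤ fs/2 = 23.6 kHz, appears at 2.1 kHz.
193.1 kHz mod fs = 4.3 kHz.
4.3 kHz ≤ fs/2 = 23.6 kHz, appears at 4.3 kHz.
146.3 kHz mod fs = 4.7 kHz.
4.7 kHz ≤ fs/2 = 23.6 kHz, appears at 4.7 kHz.
154.7 kHz mod fs = 13.1 kHz.
13.1 kHz ≤ fs/2 = 23.6 kHz, appears at 13.1 kHz.
Distinct values: {2.1 kHz, 4.3 kHz, 4.7 kHz, 13.1 kHz, 13.9 kHz}.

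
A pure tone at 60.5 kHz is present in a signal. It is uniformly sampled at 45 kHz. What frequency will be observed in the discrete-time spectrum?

60.5 kHz mod fs = 15.5 kHz.
15.5 kHz ≤ fs/2 = 22.5 kHz, appears at 15.5 kHz.

15.5 kHz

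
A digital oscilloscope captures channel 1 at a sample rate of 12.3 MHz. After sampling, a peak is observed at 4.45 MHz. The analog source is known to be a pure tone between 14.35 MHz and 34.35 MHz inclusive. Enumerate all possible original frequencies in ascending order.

16.75 MHz, 20.15 MHz, 29.05 MHz, 32.45 MHz

Frequencies that alias to 4.45 MHz are k·fs ± 4.45 MHz for integer k ≥ 0.
k=0: 4.45 MHz.
k=1: 7.85 MHz, 16.75 MHz.
k=2: 20.15 MHz, 29.05 MHz.
k=3: 32.45 MHz, 41.35 MHz.
k=4: 44.75 MHz, 53.65 MHz.
Within [14.35 MHz, 34.35 MHz]: 16.75 MHz, 20.15 MHz, 29.05 MHz, 32.45 MHz.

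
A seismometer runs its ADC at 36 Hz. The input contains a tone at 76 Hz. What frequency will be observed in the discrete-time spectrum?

4 Hz

76 Hz mod fs = 4 Hz.
4 Hz ≤ fs/2 = 18 Hz, appears at 4 Hz.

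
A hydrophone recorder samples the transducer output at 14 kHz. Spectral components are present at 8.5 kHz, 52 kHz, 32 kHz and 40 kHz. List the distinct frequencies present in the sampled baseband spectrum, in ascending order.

fs/2 = 7 kHz.
8.5 kHz > fs/2 = 7 kHz, folds to fs − 8.5 kHz = 5.5 kHz.
52 kHz mod fs = 10 kHz.
10 kHz > fs/2 = 7 kHz, folds to fs − 10 kHz = 4 kHz.
32 kHz mod fs = 4 kHz.
4 kHz ≤ fs/2 = 7 kHz, appears at 4 kHz.
40 kHz mod fs = 12 kHz.
12 kHz > fs/2 = 7 kHz, folds to fs − 12 kHz = 2 kHz.
Distinct values: {2 kHz, 4 kHz, 5.5 kHz}.

2 kHz, 4 kHz, 5.5 kHz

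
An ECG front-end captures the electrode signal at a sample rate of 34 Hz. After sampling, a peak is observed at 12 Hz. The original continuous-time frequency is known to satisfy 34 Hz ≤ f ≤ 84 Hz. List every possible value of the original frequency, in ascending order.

Frequencies that alias to 12 Hz are k·fs ± 12 Hz for integer k ≥ 0.
k=0: 12 Hz.
k=1: 22 Hz, 46 Hz.
k=2: 56 Hz, 80 Hz.
k=3: 90 Hz, 114 Hz.
Within [34 Hz, 84 Hz]: 46 Hz, 56 Hz, 80 Hz.

46 Hz, 56 Hz, 80 Hz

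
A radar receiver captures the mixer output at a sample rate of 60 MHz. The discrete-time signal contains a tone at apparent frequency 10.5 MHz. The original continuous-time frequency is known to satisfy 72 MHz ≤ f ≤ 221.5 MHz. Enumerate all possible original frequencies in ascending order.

Frequencies that alias to 10.5 MHz are k·fs ± 10.5 MHz for integer k ≥ 0.
k=0: 10.5 MHz.
k=1: 49.5 MHz, 70.5 MHz.
k=2: 109.5 MHz, 130.5 MHz.
k=3: 169.5 MHz, 190.5 MHz.
k=4: 229.5 MHz, 250.5 MHz.
Within [72 MHz, 221.5 MHz]: 109.5 MHz, 130.5 MHz, 169.5 MHz, 190.5 MHz.

109.5 MHz, 130.5 MHz, 169.5 MHz, 190.5 MHz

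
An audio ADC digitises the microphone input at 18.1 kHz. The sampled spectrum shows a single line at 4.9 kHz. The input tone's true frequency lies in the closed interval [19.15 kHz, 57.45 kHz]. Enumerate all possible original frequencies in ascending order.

Frequencies that alias to 4.9 kHz are k·fs ± 4.9 kHz for integer k ≥ 0.
k=0: 4.9 kHz.
k=1: 13.2 kHz, 23 kHz.
k=2: 31.3 kHz, 41.1 kHz.
k=3: 49.4 kHz, 59.2 kHz.
k=4: 67.5 kHz, 77.3 kHz.
Within [19.15 kHz, 57.45 kHz]: 23 kHz, 31.3 kHz, 41.1 kHz, 49.4 kHz.

23 kHz, 31.3 kHz, 41.1 kHz, 49.4 kHz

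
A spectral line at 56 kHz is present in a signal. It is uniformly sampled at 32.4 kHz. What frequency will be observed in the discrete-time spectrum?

56 kHz mod fs = 23.6 kHz.
23.6 kHz > fs/2 = 16.2 kHz, folds to fs − 23.6 kHz = 8.8 kHz.

8.8 kHz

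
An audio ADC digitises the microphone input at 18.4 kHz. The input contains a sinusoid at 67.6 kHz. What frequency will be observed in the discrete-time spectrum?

67.6 kHz mod fs = 12.4 kHz.
12.4 kHz > fs/2 = 9.2 kHz, folds to fs − 12.4 kHz = 6 kHz.

6 kHz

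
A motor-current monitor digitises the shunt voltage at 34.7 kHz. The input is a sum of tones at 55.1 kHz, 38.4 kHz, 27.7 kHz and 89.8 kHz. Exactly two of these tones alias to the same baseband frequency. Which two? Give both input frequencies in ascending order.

55.1 kHz, 89.8 kHz

fs/2 = 17.35 kHz.
55.1 kHz mod fs = 20.4 kHz.
20.4 kHz > fs/2 = 17.35 kHz, folds to fs − 20.4 kHz = 14.3 kHz.
38.4 kHz mod fs = 3.7 kHz.
3.7 kHz ≤ fs/2 = 17.35 kHz, appears at 3.7 kHz.
27.7 kHz > fs/2 = 17.35 kHz, folds to fs − 27.7 kHz = 7 kHz.
89.8 kHz mod fs = 20.4 kHz.
20.4 kHz > fs/2 = 17.35 kHz, folds to fs − 20.4 kHz = 14.3 kHz.
55.1 kHz and 89.8 kHz both map to 14.3 kHz.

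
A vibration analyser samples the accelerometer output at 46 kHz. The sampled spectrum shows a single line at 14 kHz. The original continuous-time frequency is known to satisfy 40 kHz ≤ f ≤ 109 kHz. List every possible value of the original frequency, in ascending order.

Frequencies that alias to 14 kHz are k·fs ± 14 kHz for integer k ≥ 0.
k=0: 14 kHz.
k=1: 32 kHz, 60 kHz.
k=2: 78 kHz, 106 kHz.
k=3: 124 kHz, 152 kHz.
Within [40 kHz, 109 kHz]: 60 kHz, 78 kHz, 106 kHz.

60 kHz, 78 kHz, 106 kHz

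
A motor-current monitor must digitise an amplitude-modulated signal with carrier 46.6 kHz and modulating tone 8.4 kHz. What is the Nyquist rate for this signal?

110 kHz

AM sidebands sit at fc ± fm = 38.2 kHz and 55 kHz.
Highest-frequency component: 55 kHz.
Nyquist rate = 2 × 55 kHz = 110 kHz.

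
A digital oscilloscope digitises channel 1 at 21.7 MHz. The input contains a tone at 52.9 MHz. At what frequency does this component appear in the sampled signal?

52.9 MHz mod fs = 9.5 MHz.
9.5 MHz ≤ fs/2 = 10.85 MHz, appears at 9.5 MHz.

9.5 MHz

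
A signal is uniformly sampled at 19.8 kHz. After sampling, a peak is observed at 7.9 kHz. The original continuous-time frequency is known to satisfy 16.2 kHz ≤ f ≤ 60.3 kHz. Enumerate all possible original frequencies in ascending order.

27.7 kHz, 31.7 kHz, 47.5 kHz, 51.5 kHz

Frequencies that alias to 7.9 kHz are k·fs ± 7.9 kHz for integer k ≥ 0.
k=0: 7.9 kHz.
k=1: 11.9 kHz, 27.7 kHz.
k=2: 31.7 kHz, 47.5 kHz.
k=3: 51.5 kHz, 67.3 kHz.
k=4: 71.3 kHz, 87.1 kHz.
Within [16.2 kHz, 60.3 kHz]: 27.7 kHz, 31.7 kHz, 47.5 kHz, 51.5 kHz.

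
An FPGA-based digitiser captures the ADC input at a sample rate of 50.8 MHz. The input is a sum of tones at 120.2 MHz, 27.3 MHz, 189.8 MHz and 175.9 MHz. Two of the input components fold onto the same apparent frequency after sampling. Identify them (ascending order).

27.3 MHz, 175.9 MHz

fs/2 = 25.4 MHz.
120.2 MHz mod fs = 18.6 MHz.
18.6 MHz ≤ fs/2 = 25.4 MHz, appears at 18.6 MHz.
27.3 MHz > fs/2 = 25.4 MHz, folds to fs − 27.3 MHz = 23.5 MHz.
189.8 MHz mod fs = 37.4 MHz.
37.4 MHz > fs/2 = 25.4 MHz, folds to fs − 37.4 MHz = 13.4 MHz.
175.9 MHz mod fs = 23.5 MHz.
23.5 MHz ≤ fs/2 = 25.4 MHz, appears at 23.5 MHz.
27.3 MHz and 175.9 MHz both map to 23.5 MHz.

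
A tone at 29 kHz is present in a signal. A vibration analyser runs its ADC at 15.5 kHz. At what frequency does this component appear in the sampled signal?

2 kHz

29 kHz mod fs = 13.5 kHz.
13.5 kHz > fs/2 = 7.75 kHz, folds to fs − 13.5 kHz = 2 kHz.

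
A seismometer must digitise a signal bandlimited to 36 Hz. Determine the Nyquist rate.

Nyquist rate = 2 × 36 Hz = 72 Hz.

72 Hz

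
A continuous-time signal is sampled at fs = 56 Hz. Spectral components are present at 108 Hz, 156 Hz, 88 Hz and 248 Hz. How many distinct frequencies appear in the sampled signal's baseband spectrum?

3

fs/2 = 28 Hz.
108 Hz mod fs = 52 Hz.
52 Hz > fs/2 = 28 Hz, folds to fs − 52 Hz = 4 Hz.
156 Hz mod fs = 44 Hz.
44 Hz > fs/2 = 28 Hz, folds to fs − 44 Hz = 12 Hz.
88 Hz mod fs = 32 Hz.
32 Hz > fs/2 = 28 Hz, folds to fs − 32 Hz = 24 Hz.
248 Hz mod fs = 24 Hz.
24 Hz ≤ fs/2 = 28 Hz, appears at 24 Hz.
Distinct values: {4 Hz, 12 Hz, 24 Hz} → 3.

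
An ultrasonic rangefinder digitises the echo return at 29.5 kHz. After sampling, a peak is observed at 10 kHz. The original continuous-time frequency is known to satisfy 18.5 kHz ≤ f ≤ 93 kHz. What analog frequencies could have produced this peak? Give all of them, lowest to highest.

Frequencies that alias to 10 kHz are k·fs ± 10 kHz for integer k ≥ 0.
k=0: 10 kHz.
k=1: 19.5 kHz, 39.5 kHz.
k=2: 49 kHz, 69 kHz.
k=3: 78.5 kHz, 98.5 kHz.
k=4: 108 kHz, 128 kHz.
Within [18.5 kHz, 93 kHz]: 19.5 kHz, 39.5 kHz, 49 kHz, 69 kHz, 78.5 kHz.

19.5 kHz, 39.5 kHz, 49 kHz, 69 kHz, 78.5 kHz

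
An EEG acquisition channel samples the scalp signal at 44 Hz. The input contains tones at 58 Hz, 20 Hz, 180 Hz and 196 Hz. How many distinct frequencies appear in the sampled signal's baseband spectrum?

3

fs/2 = 22 Hz.
58 Hz mod fs = 14 Hz.
14 Hz ≤ fs/2 = 22 Hz, appears at 14 Hz.
20 Hz ≤ fs/2 = 22 Hz, passes unchanged.
180 Hz mod fs = 4 Hz.
4 Hz ≤ fs/2 = 22 Hz, appears at 4 Hz.
196 Hz mod fs = 20 Hz.
20 Hz ≤ fs/2 = 22 Hz, appears at 20 Hz.
Distinct values: {4 Hz, 14 Hz, 20 Hz} → 3.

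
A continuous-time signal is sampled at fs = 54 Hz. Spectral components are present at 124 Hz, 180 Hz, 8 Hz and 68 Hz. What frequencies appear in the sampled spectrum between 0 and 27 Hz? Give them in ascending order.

fs/2 = 27 Hz.
124 Hz mod fs = 16 Hz.
16 Hz ≤ fs/2 = 27 Hz, appears at 16 Hz.
180 Hz mod fs = 18 Hz.
18 Hz ≤ fs/2 = 27 Hz, appears at 18 Hz.
8 Hz ≤ fs/2 = 27 Hz, passes unchanged.
68 Hz mod fs = 14 Hz.
14 Hz ≤ fs/2 = 27 Hz, appears at 14 Hz.
Distinct values: {8 Hz, 14 Hz, 16 Hz, 18 Hz}.

8 Hz, 14 Hz, 16 Hz, 18 Hz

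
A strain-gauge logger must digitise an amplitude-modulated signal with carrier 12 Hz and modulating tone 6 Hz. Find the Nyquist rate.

AM sidebands sit at fc ± fm = 6 Hz and 18 Hz.
Highest-frequency component: 18 Hz.
Nyquist rate = 2 × 18 Hz = 36 Hz.

36 Hz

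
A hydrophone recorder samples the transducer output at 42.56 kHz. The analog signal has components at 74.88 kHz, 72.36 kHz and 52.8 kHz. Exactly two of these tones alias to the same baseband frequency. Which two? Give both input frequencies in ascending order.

fs/2 = 21.28 kHz.
74.88 kHz mod fs = 32.32 kHz.
32.32 kHz > fs/2 = 21.28 kHz, folds to fs − 32.32 kHz = 10.24 kHz.
72.36 kHz mod fs = 29.8 kHz.
29.8 kHz > fs/2 = 21.28 kHz, folds to fs − 29.8 kHz = 12.76 kHz.
52.8 kHz mod fs = 10.24 kHz.
10.24 kHz ≤ fs/2 = 21.28 kHz, appears at 10.24 kHz.
52.8 kHz and 74.88 kHz both map to 10.24 kHz.

52.8 kHz, 74.88 kHz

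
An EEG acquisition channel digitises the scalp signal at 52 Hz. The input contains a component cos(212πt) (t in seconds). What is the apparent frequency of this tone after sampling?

2 Hz

ω = 212π rad/s → f = ω/(2π) = 106 Hz.
106 Hz mod fs = 2 Hz.
2 Hz ≤ fs/2 = 26 Hz, appears at 2 Hz.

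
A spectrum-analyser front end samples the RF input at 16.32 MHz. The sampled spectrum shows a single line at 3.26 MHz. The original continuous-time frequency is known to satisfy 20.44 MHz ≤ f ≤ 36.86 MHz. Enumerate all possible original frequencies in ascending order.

Frequencies that alias to 3.26 MHz are k·fs ± 3.26 MHz for integer k ≥ 0.
k=0: 3.26 MHz.
k=1: 13.06 MHz, 19.58 MHz.
k=2: 29.38 MHz, 35.9 MHz.
k=3: 45.7 MHz, 52.22 MHz.
Within [20.44 MHz, 36.86 MHz]: 29.38 MHz, 35.9 MHz.

29.38 MHz, 35.9 MHz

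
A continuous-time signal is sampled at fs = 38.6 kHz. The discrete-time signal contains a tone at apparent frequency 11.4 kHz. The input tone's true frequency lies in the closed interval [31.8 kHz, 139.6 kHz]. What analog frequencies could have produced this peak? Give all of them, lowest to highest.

50 kHz, 65.8 kHz, 88.6 kHz, 104.4 kHz, 127.2 kHz

Frequencies that alias to 11.4 kHz are k·fs ± 11.4 kHz for integer k ≥ 0.
k=0: 11.4 kHz.
k=1: 27.2 kHz, 50 kHz.
k=2: 65.8 kHz, 88.6 kHz.
k=3: 104.4 kHz, 127.2 kHz.
k=4: 143 kHz, 165.8 kHz.
Within [31.8 kHz, 139.6 kHz]: 50 kHz, 65.8 kHz, 88.6 kHz, 104.4 kHz, 127.2 kHz.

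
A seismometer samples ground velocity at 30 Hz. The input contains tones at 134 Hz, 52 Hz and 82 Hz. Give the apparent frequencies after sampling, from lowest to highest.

fs/2 = 15 Hz.
134 Hz mod fs = 14 Hz.
14 Hz ≤ fs/2 = 15 Hz, appears at 14 Hz.
52 Hz mod fs = 22 Hz.
22 Hz > fs/2 = 15 Hz, folds to fs − 22 Hz = 8 Hz.
82 Hz mod fs = 22 Hz.
22 Hz > fs/2 = 15 Hz, folds to fs − 22 Hz = 8 Hz.
Distinct values: {8 Hz, 14 Hz}.

8 Hz, 14 Hz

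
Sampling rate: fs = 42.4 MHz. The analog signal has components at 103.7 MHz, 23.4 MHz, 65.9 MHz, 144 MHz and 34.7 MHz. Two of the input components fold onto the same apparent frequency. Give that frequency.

fs/2 = 21.2 MHz.
103.7 MHz mod fs = 18.9 MHz.
18.9 MHz ≤ fs/2 = 21.2 MHz, appears at 18.9 MHz.
23.4 MHz > fs/2 = 21.2 MHz, folds to fs − 23.4 MHz = 19 MHz.
65.9 MHz mod fs = 23.5 MHz.
23.5 MHz > fs/2 = 21.2 MHz, folds to fs − 23.5 MHz = 18.9 MHz.
144 MHz mod fs = 16.8 MHz.
16.8 MHz ≤ fs/2 = 21.2 MHz, appears at 16.8 MHz.
34.7 MHz > fs/2 = 21.2 MHz, folds to fs − 34.7 MHz = 7.7 MHz.
65.9 MHz and 103.7 MHz both map to 18.9 MHz.

18.9 MHz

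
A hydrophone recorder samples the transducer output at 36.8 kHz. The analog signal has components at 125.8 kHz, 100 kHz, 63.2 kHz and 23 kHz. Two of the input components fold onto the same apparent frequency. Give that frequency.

10.4 kHz

fs/2 = 18.4 kHz.
125.8 kHz mod fs = 15.4 kHz.
15.4 kHz ≤ fs/2 = 18.4 kHz, appears at 15.4 kHz.
100 kHz mod fs = 26.4 kHz.
26.4 kHz > fs/2 = 18.4 kHz, folds to fs − 26.4 kHz = 10.4 kHz.
63.2 kHz mod fs = 26.4 kHz.
26.4 kHz > fs/2 = 18.4 kHz, folds to fs − 26.4 kHz = 10.4 kHz.
23 kHz > fs/2 = 18.4 kHz, folds to fs − 23 kHz = 13.8 kHz.
63.2 kHz and 100 kHz both map to 10.4 kHz.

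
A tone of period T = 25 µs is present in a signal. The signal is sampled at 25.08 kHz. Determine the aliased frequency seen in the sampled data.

10.16 kHz

T = 25 µs → f = 1/T = 40 kHz.
40 kHz mod fs = 14.92 kHz.
14.92 kHz > fs/2 = 12.54 kHz, folds to fs − 14.92 kHz = 10.16 kHz.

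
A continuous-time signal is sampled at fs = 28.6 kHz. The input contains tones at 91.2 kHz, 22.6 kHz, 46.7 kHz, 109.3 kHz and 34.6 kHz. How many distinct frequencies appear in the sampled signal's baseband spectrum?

fs/2 = 14.3 kHz.
91.2 kHz mod fs = 5.4 kHz.
5.4 kHz ≤ fs/2 = 14.3 kHz, appears at 5.4 kHz.
22.6 kHz > fs/2 = 14.3 kHz, folds to fs − 22.6 kHz = 6 kHz.
46.7 kHz mod fs = 18.1 kHz.
18.1 kHz > fs/2 = 14.3 kHz, folds to fs − 18.1 kHz = 10.5 kHz.
109.3 kHz mod fs = 23.5 kHz.
23.5 kHz > fs/2 = 14.3 kHz, folds to fs − 23.5 kHz = 5.1 kHz.
34.6 kHz mod fs = 6 kHz.
6 kHz ≤ fs/2 = 14.3 kHz, appears at 6 kHz.
Distinct values: {5.1 kHz, 5.4 kHz, 6 kHz, 10.5 kHz} → 4.

4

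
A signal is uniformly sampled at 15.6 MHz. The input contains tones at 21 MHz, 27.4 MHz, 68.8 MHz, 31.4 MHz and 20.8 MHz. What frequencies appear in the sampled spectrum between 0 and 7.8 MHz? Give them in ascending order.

fs/2 = 7.8 MHz.
21 MHz mod fs = 5.4 MHz.
5.4 MHz ≤ fs/2 = 7.8 MHz, appears at 5.4 MHz.
27.4 MHz mod fs = 11.8 MHz.
11.8 MHz > fs/2 = 7.8 MHz, folds to fs − 11.8 MHz = 3.8 MHz.
68.8 MHz mod fs = 6.4 MHz.
6.4 MHz ≤ fs/2 = 7.8 MHz, appears at 6.4 MHz.
31.4 MHz mod fs = 0.2 MHz.
0.2 MHz ≤ fs/2 = 7.8 MHz, appears at 0.2 MHz.
20.8 MHz mod fs = 5.2 MHz.
5.2 MHz ≤ fs/2 = 7.8 MHz, appears at 5.2 MHz.
Distinct values: {0.2 MHz, 3.8 MHz, 5.2 MHz, 5.4 MHz, 6.4 MHz}.

0.2 MHz, 3.8 MHz, 5.2 MHz, 5.4 MHz, 6.4 MHz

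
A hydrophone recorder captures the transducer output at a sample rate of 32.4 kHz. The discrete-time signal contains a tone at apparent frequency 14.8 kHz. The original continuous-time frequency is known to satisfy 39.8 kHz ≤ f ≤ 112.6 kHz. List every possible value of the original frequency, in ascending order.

Frequencies that alias to 14.8 kHz are k·fs ± 14.8 kHz for integer k ≥ 0.
k=0: 14.8 kHz.
k=1: 17.6 kHz, 47.2 kHz.
k=2: 50 kHz, 79.6 kHz.
k=3: 82.4 kHz, 112 kHz.
k=4: 114.8 kHz, 144.4 kHz.
Within [39.8 kHz, 112.6 kHz]: 47.2 kHz, 50 kHz, 79.6 kHz, 82.4 kHz, 112 kHz.

47.2 kHz, 50 kHz, 79.6 kHz, 82.4 kHz, 112 kHz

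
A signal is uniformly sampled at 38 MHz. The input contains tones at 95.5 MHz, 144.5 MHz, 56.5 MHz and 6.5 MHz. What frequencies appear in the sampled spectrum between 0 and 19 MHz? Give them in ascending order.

6.5 MHz, 7.5 MHz, 18.5 MHz

fs/2 = 19 MHz.
95.5 MHz mod fs = 19.5 MHz.
19.5 MHz > fs/2 = 19 MHz, folds to fs − 19.5 MHz = 18.5 MHz.
144.5 MHz mod fs = 30.5 MHz.
30.5 MHz > fs/2 = 19 MHz, folds to fs − 30.5 MHz = 7.5 MHz.
56.5 MHz mod fs = 18.5 MHz.
18.5 MHz ≤ fs/2 = 19 MHz, appears at 18.5 MHz.
6.5 MHz ≤ fs/2 = 19 MHz, passes unchanged.
Distinct values: {6.5 MHz, 7.5 MHz, 18.5 MHz}.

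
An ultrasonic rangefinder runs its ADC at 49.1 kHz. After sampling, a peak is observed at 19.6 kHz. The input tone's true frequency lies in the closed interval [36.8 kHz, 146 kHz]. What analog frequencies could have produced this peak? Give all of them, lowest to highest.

Frequencies that alias to 19.6 kHz are k·fs ± 19.6 kHz for integer k ≥ 0.
k=0: 19.6 kHz.
k=1: 29.5 kHz, 68.7 kHz.
k=2: 78.6 kHz, 117.8 kHz.
k=3: 127.7 kHz, 166.9 kHz.
k=4: 176.8 kHz, 216 kHz.
Within [36.8 kHz, 146 kHz]: 68.7 kHz, 78.6 kHz, 117.8 kHz, 127.7 kHz.

68.7 kHz, 78.6 kHz, 117.8 kHz, 127.7 kHz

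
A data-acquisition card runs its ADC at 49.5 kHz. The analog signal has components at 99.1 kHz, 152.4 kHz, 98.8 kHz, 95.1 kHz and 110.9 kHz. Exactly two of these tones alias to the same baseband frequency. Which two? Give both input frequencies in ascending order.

fs/2 = 24.75 kHz.
99.1 kHz mod fs = 0.1 kHz.
0.1 kHz ≤ fs/2 = 24.75 kHz, appears at 0.1 kHz.
152.4 kHz mod fs = 3.9 kHz.
3.9 kHz ≤ fs/2 = 24.75 kHz, appears at 3.9 kHz.
98.8 kHz mod fs = 49.3 kHz.
49.3 kHz > fs/2 = 24.75 kHz, folds to fs − 49.3 kHz = 0.2 kHz.
95.1 kHz mod fs = 45.6 kHz.
45.6 kHz > fs/2 = 24.75 kHz, folds to fs − 45.6 kHz = 3.9 kHz.
110.9 kHz mod fs = 11.9 kHz.
11.9 kHz ≤ fs/2 = 24.75 kHz, appears at 11.9 kHz.
95.1 kHz and 152.4 kHz both map to 3.9 kHz.

95.1 kHz, 152.4 kHz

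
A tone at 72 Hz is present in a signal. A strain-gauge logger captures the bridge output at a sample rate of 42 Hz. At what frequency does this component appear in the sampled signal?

12 Hz

72 Hz mod fs = 30 Hz.
30 Hz > fs/2 = 21 Hz, folds to fs − 30 Hz = 12 Hz.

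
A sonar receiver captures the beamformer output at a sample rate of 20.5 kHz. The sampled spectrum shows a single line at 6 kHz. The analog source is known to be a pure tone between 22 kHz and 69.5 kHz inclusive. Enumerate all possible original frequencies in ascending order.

26.5 kHz, 35 kHz, 47 kHz, 55.5 kHz, 67.5 kHz

Frequencies that alias to 6 kHz are k·fs ± 6 kHz for integer k ≥ 0.
k=0: 6 kHz.
k=1: 14.5 kHz, 26.5 kHz.
k=2: 35 kHz, 47 kHz.
k=3: 55.5 kHz, 67.5 kHz.
k=4: 76 kHz, 88 kHz.
Within [22 kHz, 69.5 kHz]: 26.5 kHz, 35 kHz, 47 kHz, 55.5 kHz, 67.5 kHz.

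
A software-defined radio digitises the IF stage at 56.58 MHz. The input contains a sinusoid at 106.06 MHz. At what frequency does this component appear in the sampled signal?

106.06 MHz mod fs = 49.48 MHz.
49.48 MHz > fs/2 = 28.29 MHz, folds to fs − 49.48 MHz = 7.1 MHz.

7.1 MHz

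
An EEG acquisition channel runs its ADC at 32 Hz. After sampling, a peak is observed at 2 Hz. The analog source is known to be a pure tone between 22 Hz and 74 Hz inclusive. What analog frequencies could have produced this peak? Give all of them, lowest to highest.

30 Hz, 34 Hz, 62 Hz, 66 Hz

Frequencies that alias to 2 Hz are k·fs ± 2 Hz for integer k ≥ 0.
k=0: 2 Hz.
k=1: 30 Hz, 34 Hz.
k=2: 62 Hz, 66 Hz.
k=3: 94 Hz, 98 Hz.
Within [22 Hz, 74 Hz]: 30 Hz, 34 Hz, 62 Hz, 66 Hz.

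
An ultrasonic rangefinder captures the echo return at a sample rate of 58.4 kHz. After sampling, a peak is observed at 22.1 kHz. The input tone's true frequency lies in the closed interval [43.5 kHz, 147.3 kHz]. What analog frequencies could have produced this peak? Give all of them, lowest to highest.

80.5 kHz, 94.7 kHz, 138.9 kHz

Frequencies that alias to 22.1 kHz are k·fs ± 22.1 kHz for integer k ≥ 0.
k=0: 22.1 kHz.
k=1: 36.3 kHz, 80.5 kHz.
k=2: 94.7 kHz, 138.9 kHz.
k=3: 153.1 kHz, 197.3 kHz.
Within [43.5 kHz, 147.3 kHz]: 80.5 kHz, 94.7 kHz, 138.9 kHz.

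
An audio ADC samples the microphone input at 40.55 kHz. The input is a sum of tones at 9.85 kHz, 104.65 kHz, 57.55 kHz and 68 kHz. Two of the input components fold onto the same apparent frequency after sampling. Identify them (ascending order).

57.55 kHz, 104.65 kHz

fs/2 = 20.275 kHz.
9.85 kHz ≤ fs/2 = 20.275 kHz, passes unchanged.
104.65 kHz mod fs = 23.55 kHz.
23.55 kHz > fs/2 = 20.275 kHz, folds to fs − 23.55 kHz = 17 kHz.
57.55 kHz mod fs = 17 kHz.
17 kHz ≤ fs/2 = 20.275 kHz, appears at 17 kHz.
68 kHz mod fs = 27.45 kHz.
27.45 kHz > fs/2 = 20.275 kHz, folds to fs − 27.45 kHz = 13.1 kHz.
57.55 kHz and 104.65 kHz both map to 17 kHz.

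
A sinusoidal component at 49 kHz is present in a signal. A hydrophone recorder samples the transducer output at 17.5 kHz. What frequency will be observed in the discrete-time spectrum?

3.5 kHz

49 kHz mod fs = 14 kHz.
14 kHz > fs/2 = 8.75 kHz, folds to fs − 14 kHz = 3.5 kHz.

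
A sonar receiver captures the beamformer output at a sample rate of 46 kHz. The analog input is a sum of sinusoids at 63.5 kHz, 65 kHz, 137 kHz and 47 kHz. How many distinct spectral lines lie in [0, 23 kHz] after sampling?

3

fs/2 = 23 kHz.
63.5 kHz mod fs = 17.5 kHz.
17.5 kHz ≤ fs/2 = 23 kHz, appears at 17.5 kHz.
65 kHz mod fs = 19 kHz.
19 kHz ≤ fs/2 = 23 kHz, appears at 19 kHz.
137 kHz mod fs = 45 kHz.
45 kHz > fs/2 = 23 kHz, folds to fs − 45 kHz = 1 kHz.
47 kHz mod fs = 1 kHz.
1 kHz ≤ fs/2 = 23 kHz, appears at 1 kHz.
Distinct values: {1 kHz, 17.5 kHz, 19 kHz} → 3.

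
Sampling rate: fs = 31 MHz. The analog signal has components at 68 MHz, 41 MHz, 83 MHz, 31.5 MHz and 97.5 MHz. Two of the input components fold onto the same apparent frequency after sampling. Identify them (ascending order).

fs/2 = 15.5 MHz.
68 MHz mod fs = 6 MHz.
6 MHz ≤ fs/2 = 15.5 MHz, appears at 6 MHz.
41 MHz mod fs = 10 MHz.
10 MHz ≤ fs/2 = 15.5 MHz, appears at 10 MHz.
83 MHz mod fs = 21 MHz.
21 MHz > fs/2 = 15.5 MHz, folds to fs − 21 MHz = 10 MHz.
31.5 MHz mod fs = 0.5 MHz.
0.5 MHz ≤ fs/2 = 15.5 MHz, appears at 0.5 MHz.
97.5 MHz mod fs = 4.5 MHz.
4.5 MHz ≤ fs/2 = 15.5 MHz, appears at 4.5 MHz.
41 MHz and 83 MHz both map to 10 MHz.

41 MHz, 83 MHz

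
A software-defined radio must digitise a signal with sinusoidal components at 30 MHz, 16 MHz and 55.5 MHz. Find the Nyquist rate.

Highest-frequency component: 55.5 MHz.
Nyquist rate = 2 × 55.5 MHz = 111 MHz.

111 MHz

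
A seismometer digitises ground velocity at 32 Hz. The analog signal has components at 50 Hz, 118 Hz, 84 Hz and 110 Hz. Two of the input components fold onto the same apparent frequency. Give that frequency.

14 Hz

fs/2 = 16 Hz.
50 Hz mod fs = 18 Hz.
18 Hz > fs/2 = 16 Hz, folds to fs − 18 Hz = 14 Hz.
118 Hz mod fs = 22 Hz.
22 Hz > fs/2 = 16 Hz, folds to fs − 22 Hz = 10 Hz.
84 Hz mod fs = 20 Hz.
20 Hz > fs/2 = 16 Hz, folds to fs − 20 Hz = 12 Hz.
110 Hz mod fs = 14 Hz.
14 Hz ≤ fs/2 = 16 Hz, appears at 14 Hz.
50 Hz and 110 Hz both map to 14 Hz.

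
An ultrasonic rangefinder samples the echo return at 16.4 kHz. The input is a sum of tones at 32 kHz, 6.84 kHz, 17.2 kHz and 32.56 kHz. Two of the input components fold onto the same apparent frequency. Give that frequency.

0.8 kHz

fs/2 = 8.2 kHz.
32 kHz mod fs = 15.6 kHz.
15.6 kHz > fs/2 = 8.2 kHz, folds to fs − 15.6 kHz = 0.8 kHz.
6.84 kHz ≤ fs/2 = 8.2 kHz, passes unchanged.
17.2 kHz mod fs = 0.8 kHz.
0.8 kHz ≤ fs/2 = 8.2 kHz, appears at 0.8 kHz.
32.56 kHz mod fs = 16.16 kHz.
16.16 kHz > fs/2 = 8.2 kHz, folds to fs − 16.16 kHz = 0.24 kHz.
17.2 kHz and 32 kHz both map to 0.8 kHz.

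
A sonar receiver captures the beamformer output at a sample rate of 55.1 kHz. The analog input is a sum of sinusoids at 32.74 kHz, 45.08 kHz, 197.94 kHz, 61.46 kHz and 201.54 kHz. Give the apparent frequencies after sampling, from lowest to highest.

6.36 kHz, 10.02 kHz, 18.86 kHz, 22.36 kHz, 22.46 kHz

fs/2 = 27.55 kHz.
32.74 kHz > fs/2 = 27.55 kHz, folds to fs − 32.74 kHz = 22.36 kHz.
45.08 kHz > fs/2 = 27.55 kHz, folds to fs − 45.08 kHz = 10.02 kHz.
197.94 kHz mod fs = 32.64 kHz.
32.64 kHz > fs/2 = 27.55 kHz, folds to fs − 32.64 kHz = 22.46 kHz.
61.46 kHz mod fs = 6.36 kHz.
6.36 kHz ≤ fs/2 = 27.55 kHz, appears at 6.36 kHz.
201.54 kHz mod fs = 36.24 kHz.
36.24 kHz > fs/2 = 27.55 kHz, folds to fs − 36.24 kHz = 18.86 kHz.
Distinct values: {6.36 kHz, 10.02 kHz, 18.86 kHz, 22.36 kHz, 22.46 kHz}.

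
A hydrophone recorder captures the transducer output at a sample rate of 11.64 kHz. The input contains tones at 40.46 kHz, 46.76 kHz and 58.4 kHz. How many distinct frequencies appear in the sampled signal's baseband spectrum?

fs/2 = 5.82 kHz.
40.46 kHz mod fs = 5.54 kHz.
5.54 kHz ≤ fs/2 = 5.82 kHz, appears at 5.54 kHz.
46.76 kHz mod fs = 0.2 kHz.
0.2 kHz ≤ fs/2 = 5.82 kHz, appears at 0.2 kHz.
58.4 kHz mod fs = 0.2 kHz.
0.2 kHz ≤ fs/2 = 5.82 kHz, appears at 0.2 kHz.
Distinct values: {0.2 kHz, 5.54 kHz} → 2.

2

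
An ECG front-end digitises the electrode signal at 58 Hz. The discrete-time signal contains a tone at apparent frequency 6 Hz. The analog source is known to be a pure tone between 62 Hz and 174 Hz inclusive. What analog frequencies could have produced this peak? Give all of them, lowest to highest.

Frequencies that alias to 6 Hz are k·fs ± 6 Hz for integer k ≥ 0.
k=0: 6 Hz.
k=1: 52 Hz, 64 Hz.
k=2: 110 Hz, 122 Hz.
k=3: 168 Hz, 180 Hz.
k=4: 226 Hz, 238 Hz.
Within [62 Hz, 174 Hz]: 64 Hz, 110 Hz, 122 Hz, 168 Hz.

64 Hz, 110 Hz, 122 Hz, 168 Hz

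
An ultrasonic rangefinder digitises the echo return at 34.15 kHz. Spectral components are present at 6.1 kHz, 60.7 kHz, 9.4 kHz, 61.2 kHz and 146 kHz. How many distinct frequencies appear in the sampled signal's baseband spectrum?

fs/2 = 17.075 kHz.
6.1 kHz ≤ fs/2 = 17.075 kHz, passes unchanged.
60.7 kHz mod fs = 26.55 kHz.
26.55 kHz > fs/2 = 17.075 kHz, folds to fs − 26.55 kHz = 7.6 kHz.
9.4 kHz ≤ fs/2 = 17.075 kHz, passes unchanged.
61.2 kHz mod fs = 27.05 kHz.
27.05 kHz > fs/2 = 17.075 kHz, folds to fs − 27.05 kHz = 7.1 kHz.
146 kHz mod fs = 9.4 kHz.
9.4 kHz ≤ fs/2 = 17.075 kHz, appears at 9.4 kHz.
Distinct values: {6.1 kHz, 7.1 kHz, 7.6 kHz, 9.4 kHz} → 4.

4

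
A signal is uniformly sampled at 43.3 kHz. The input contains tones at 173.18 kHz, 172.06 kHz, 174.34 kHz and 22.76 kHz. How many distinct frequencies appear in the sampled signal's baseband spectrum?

fs/2 = 21.65 kHz.
173.18 kHz mod fs = 43.28 kHz.
43.28 kHz > fs/2 = 21.65 kHz, folds to fs − 43.28 kHz = 0.02 kHz.
172.06 kHz mod fs = 42.16 kHz.
42.16 kHz > fs/2 = 21.65 kHz, folds to fs − 42.16 kHz = 1.14 kHz.
174.34 kHz mod fs = 1.14 kHz.
1.14 kHz ≤ fs/2 = 21.65 kHz, appears at 1.14 kHz.
22.76 kHz > fs/2 = 21.65 kHz, folds to fs − 22.76 kHz = 20.54 kHz.
Distinct values: {0.02 kHz, 1.14 kHz, 20.54 kHz} → 3.

3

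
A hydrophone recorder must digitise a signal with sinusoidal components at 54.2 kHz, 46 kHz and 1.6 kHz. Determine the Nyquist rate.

108.4 kHz

Highest-frequency component: 54.2 kHz.
Nyquist rate = 2 × 54.2 kHz = 108.4 kHz.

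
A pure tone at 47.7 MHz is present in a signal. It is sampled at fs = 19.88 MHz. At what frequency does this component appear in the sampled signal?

7.94 MHz

47.7 MHz mod fs = 7.94 MHz.
7.94 MHz ≤ fs/2 = 9.94 MHz, appears at 7.94 MHz.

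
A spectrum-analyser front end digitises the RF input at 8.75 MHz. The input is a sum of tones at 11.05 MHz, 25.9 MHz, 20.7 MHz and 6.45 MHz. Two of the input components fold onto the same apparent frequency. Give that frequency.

fs/2 = 4.375 MHz.
11.05 MHz mod fs = 2.3 MHz.
2.3 MHz ≤ fs/2 = 4.375 MHz, appears at 2.3 MHz.
25.9 MHz mod fs = 8.4 MHz.
8.4 MHz > fs/2 = 4.375 MHz, folds to fs − 8.4 MHz = 0.35 MHz.
20.7 MHz mod fs = 3.2 MHz.
3.2 MHz ≤ fs/2 = 4.375 MHz, appears at 3.2 MHz.
6.45 MHz > fs/2 = 4.375 MHz, folds to fs − 6.45 MHz = 2.3 MHz.
6.45 MHz and 11.05 MHz both map to 2.3 MHz.

2.3 MHz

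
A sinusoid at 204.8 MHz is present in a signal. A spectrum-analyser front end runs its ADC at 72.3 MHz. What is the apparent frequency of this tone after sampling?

12.1 MHz

204.8 MHz mod fs = 60.2 MHz.
60.2 MHz > fs/2 = 36.15 MHz, folds to fs − 60.2 MHz = 12.1 MHz.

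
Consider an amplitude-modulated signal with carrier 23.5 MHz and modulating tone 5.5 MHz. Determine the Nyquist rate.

58 MHz

AM sidebands sit at fc ± fm = 18 MHz and 29 MHz.
Highest-frequency component: 29 MHz.
Nyquist rate = 2 × 29 MHz = 58 MHz.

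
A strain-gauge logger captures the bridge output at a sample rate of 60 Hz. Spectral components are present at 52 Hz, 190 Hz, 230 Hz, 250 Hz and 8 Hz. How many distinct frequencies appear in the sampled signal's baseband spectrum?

fs/2 = 30 Hz.
52 Hz > fs/2 = 30 Hz, folds to fs − 52 Hz = 8 Hz.
190 Hz mod fs = 10 Hz.
10 Hz ≤ fs/2 = 30 Hz, appears at 10 Hz.
230 Hz mod fs = 50 Hz.
50 Hz > fs/2 = 30 Hz, folds to fs − 50 Hz = 10 Hz.
250 Hz mod fs = 10 Hz.
10 Hz ≤ fs/2 = 30 Hz, appears at 10 Hz.
8 Hz ≤ fs/2 = 30 Hz, passes unchanged.
Distinct values: {8 Hz, 10 Hz} → 2.

2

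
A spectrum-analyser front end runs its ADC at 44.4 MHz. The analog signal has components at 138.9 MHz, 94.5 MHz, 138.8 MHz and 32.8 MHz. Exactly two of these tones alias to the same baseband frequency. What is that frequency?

5.7 MHz

fs/2 = 22.2 MHz.
138.9 MHz mod fs = 5.7 MHz.
5.7 MHz ≤ fs/2 = 22.2 MHz, appears at 5.7 MHz.
94.5 MHz mod fs = 5.7 MHz.
5.7 MHz ≤ fs/2 = 22.2 MHz, appears at 5.7 MHz.
138.8 MHz mod fs = 5.6 MHz.
5.6 MHz ≤ fs/2 = 22.2 MHz, appears at 5.6 MHz.
32.8 MHz > fs/2 = 22.2 MHz, folds to fs − 32.8 MHz = 11.6 MHz.
94.5 MHz and 138.9 MHz both map to 5.7 MHz.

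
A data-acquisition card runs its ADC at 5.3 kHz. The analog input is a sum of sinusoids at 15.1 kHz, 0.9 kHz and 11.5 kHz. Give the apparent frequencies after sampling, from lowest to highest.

0.8 kHz, 0.9 kHz

fs/2 = 2.65 kHz.
15.1 kHz mod fs = 4.5 kHz.
4.5 kHz > fs/2 = 2.65 kHz, folds to fs − 4.5 kHz = 0.8 kHz.
0.9 kHz ≤ fs/2 = 2.65 kHz, passes unchanged.
11.5 kHz mod fs = 0.9 kHz.
0.9 kHz ≤ fs/2 = 2.65 kHz, appears at 0.9 kHz.
Distinct values: {0.8 kHz, 0.9 kHz}.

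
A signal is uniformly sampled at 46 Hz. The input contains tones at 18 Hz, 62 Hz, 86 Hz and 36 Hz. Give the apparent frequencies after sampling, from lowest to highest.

6 Hz, 10 Hz, 16 Hz, 18 Hz

fs/2 = 23 Hz.
18 Hz ≤ fs/2 = 23 Hz, passes unchanged.
62 Hz mod fs = 16 Hz.
16 Hz ≤ fs/2 = 23 Hz, appears at 16 Hz.
86 Hz mod fs = 40 Hz.
40 Hz > fs/2 = 23 Hz, folds to fs − 40 Hz = 6 Hz.
36 Hz > fs/2 = 23 Hz, folds to fs − 36 Hz = 10 Hz.
Distinct values: {6 Hz, 10 Hz, 16 Hz, 18 Hz}.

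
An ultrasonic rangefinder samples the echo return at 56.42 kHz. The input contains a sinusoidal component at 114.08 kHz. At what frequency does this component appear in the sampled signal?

114.08 kHz mod fs = 1.24 kHz.
1.24 kHz ≤ fs/2 = 28.21 kHz, appears at 1.24 kHz.

1.24 kHz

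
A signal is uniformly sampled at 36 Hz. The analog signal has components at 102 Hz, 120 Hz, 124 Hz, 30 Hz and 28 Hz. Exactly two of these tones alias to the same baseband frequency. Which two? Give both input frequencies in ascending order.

fs/2 = 18 Hz.
102 Hz mod fs = 30 Hz.
30 Hz > fs/2 = 18 Hz, folds to fs − 30 Hz = 6 Hz.
120 Hz mod fs = 12 Hz.
12 Hz ≤ fs/2 = 18 Hz, appears at 12 Hz.
124 Hz mod fs = 16 Hz.
16 Hz ≤ fs/2 = 18 Hz, appears at 16 Hz.
30 Hz > fs/2 = 18 Hz, folds to fs − 30 Hz = 6 Hz.
28 Hz > fs/2 = 18 Hz, folds to fs − 28 Hz = 8 Hz.
30 Hz and 102 Hz both map to 6 Hz.

30 Hz, 102 Hz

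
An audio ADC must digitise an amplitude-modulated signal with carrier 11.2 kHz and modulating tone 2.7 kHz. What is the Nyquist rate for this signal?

27.8 kHz

AM sidebands sit at fc ± fm = 8.5 kHz and 13.9 kHz.
Highest-frequency component: 13.9 kHz.
Nyquist rate = 2 × 13.9 kHz = 27.8 kHz.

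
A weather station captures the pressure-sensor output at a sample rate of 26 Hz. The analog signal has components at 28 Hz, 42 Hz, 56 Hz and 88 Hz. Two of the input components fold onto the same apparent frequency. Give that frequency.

10 Hz

fs/2 = 13 Hz.
28 Hz mod fs = 2 Hz.
2 Hz ≤ fs/2 = 13 Hz, appears at 2 Hz.
42 Hz mod fs = 16 Hz.
16 Hz > fs/2 = 13 Hz, folds to fs − 16 Hz = 10 Hz.
56 Hz mod fs = 4 Hz.
4 Hz ≤ fs/2 = 13 Hz, appears at 4 Hz.
88 Hz mod fs = 10 Hz.
10 Hz ≤ fs/2 = 13 Hz, appears at 10 Hz.
42 Hz and 88 Hz both map to 10 Hz.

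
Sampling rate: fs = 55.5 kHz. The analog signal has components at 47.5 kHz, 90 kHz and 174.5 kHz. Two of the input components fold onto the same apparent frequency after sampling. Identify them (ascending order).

47.5 kHz, 174.5 kHz

fs/2 = 27.75 kHz.
47.5 kHz > fs/2 = 27.75 kHz, folds to fs − 47.5 kHz = 8 kHz.
90 kHz mod fs = 34.5 kHz.
34.5 kHz > fs/2 = 27.75 kHz, folds to fs − 34.5 kHz = 21 kHz.
174.5 kHz mod fs = 8 kHz.
8 kHz ≤ fs/2 = 27.75 kHz, appears at 8 kHz.
47.5 kHz and 174.5 kHz both map to 8 kHz.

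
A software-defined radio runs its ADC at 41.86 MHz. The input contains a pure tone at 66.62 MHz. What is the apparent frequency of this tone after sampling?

17.1 MHz

66.62 MHz mod fs = 24.76 MHz.
24.76 MHz > fs/2 = 20.93 MHz, folds to fs − 24.76 MHz = 17.1 MHz.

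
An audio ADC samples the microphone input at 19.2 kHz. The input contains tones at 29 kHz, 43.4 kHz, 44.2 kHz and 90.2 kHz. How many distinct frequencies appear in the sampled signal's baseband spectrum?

fs/2 = 9.6 kHz.
29 kHz mod fs = 9.8 kHz.
9.8 kHz > fs/2 = 9.6 kHz, folds to fs − 9.8 kHz = 9.4 kHz.
43.4 kHz mod fs = 5 kHz.
5 kHz ≤ fs/2 = 9.6 kHz, appears at 5 kHz.
44.2 kHz mod fs = 5.8 kHz.
5.8 kHz ≤ fs/2 = 9.6 kHz, appears at 5.8 kHz.
90.2 kHz mod fs = 13.4 kHz.
13.4 kHz > fs/2 = 9.6 kHz, folds to fs − 13.4 kHz = 5.8 kHz.
Distinct values: {5 kHz, 5.8 kHz, 9.4 kHz} → 3.

3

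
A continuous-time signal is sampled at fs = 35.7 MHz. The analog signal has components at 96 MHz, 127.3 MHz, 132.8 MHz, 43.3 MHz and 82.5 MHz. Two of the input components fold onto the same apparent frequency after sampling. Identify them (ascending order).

82.5 MHz, 96 MHz

fs/2 = 17.85 MHz.
96 MHz mod fs = 24.6 MHz.
24.6 MHz > fs/2 = 17.85 MHz, folds to fs − 24.6 MHz = 11.1 MHz.
127.3 MHz mod fs = 20.2 MHz.
20.2 MHz > fs/2 = 17.85 MHz, folds to fs − 20.2 MHz = 15.5 MHz.
132.8 MHz mod fs = 25.7 MHz.
25.7 MHz > fs/2 = 17.85 MHz, folds to fs − 25.7 MHz = 10 MHz.
43.3 MHz mod fs = 7.6 MHz.
7.6 MHz ≤ fs/2 = 17.85 MHz, appears at 7.6 MHz.
82.5 MHz mod fs = 11.1 MHz.
11.1 MHz ≤ fs/2 = 17.85 MHz, appears at 11.1 MHz.
82.5 MHz and 96 MHz both map to 11.1 MHz.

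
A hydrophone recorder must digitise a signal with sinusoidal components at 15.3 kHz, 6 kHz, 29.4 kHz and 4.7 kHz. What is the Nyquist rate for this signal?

58.8 kHz

Highest-frequency component: 29.4 kHz.
Nyquist rate = 2 × 29.4 kHz = 58.8 kHz.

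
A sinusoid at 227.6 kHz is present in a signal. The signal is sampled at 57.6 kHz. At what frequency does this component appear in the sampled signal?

227.6 kHz mod fs = 54.8 kHz.
54.8 kHz > fs/2 = 28.8 kHz, folds to fs − 54.8 kHz = 2.8 kHz.

2.8 kHz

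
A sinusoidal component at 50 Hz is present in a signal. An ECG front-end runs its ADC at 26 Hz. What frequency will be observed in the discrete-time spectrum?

50 Hz mod fs = 24 Hz.
24 Hz > fs/2 = 13 Hz, folds to fs − 24 Hz = 2 Hz.

2 Hz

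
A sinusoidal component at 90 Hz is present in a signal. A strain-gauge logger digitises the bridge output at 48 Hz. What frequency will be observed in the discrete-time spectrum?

90 Hz mod fs = 42 Hz.
42 Hz > fs/2 = 24 Hz, folds to fs − 42 Hz = 6 Hz.

6 Hz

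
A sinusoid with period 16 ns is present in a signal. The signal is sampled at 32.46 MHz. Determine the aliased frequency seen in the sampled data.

T = 16 ns → f = 1/T = 62.5 MHz.
62.5 MHz mod fs = 30.04 MHz.
30.04 MHz > fs/2 = 16.23 MHz, folds to fs − 30.04 MHz = 2.42 MHz.

2.42 MHz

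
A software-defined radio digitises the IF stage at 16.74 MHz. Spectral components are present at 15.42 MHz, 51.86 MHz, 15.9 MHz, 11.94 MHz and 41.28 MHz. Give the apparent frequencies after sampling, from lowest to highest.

0.84 MHz, 1.32 MHz, 1.64 MHz, 4.8 MHz, 7.8 MHz

fs/2 = 8.37 MHz.
15.42 MHz > fs/2 = 8.37 MHz, folds to fs − 15.42 MHz = 1.32 MHz.
51.86 MHz mod fs = 1.64 MHz.
1.64 MHz ≤ fs/2 = 8.37 MHz, appears at 1.64 MHz.
15.9 MHz > fs/2 = 8.37 MHz, folds to fs − 15.9 MHz = 0.84 MHz.
11.94 MHz > fs/2 = 8.37 MHz, folds to fs − 11.94 MHz = 4.8 MHz.
41.28 MHz mod fs = 7.8 MHz.
7.8 MHz ≤ fs/2 = 8.37 MHz, appears at 7.8 MHz.
Distinct values: {0.84 MHz, 1.32 MHz, 1.64 MHz, 4.8 MHz, 7.8 MHz}.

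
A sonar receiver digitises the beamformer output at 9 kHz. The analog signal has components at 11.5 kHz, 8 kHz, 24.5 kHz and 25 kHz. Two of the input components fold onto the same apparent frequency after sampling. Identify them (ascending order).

11.5 kHz, 24.5 kHz

fs/2 = 4.5 kHz.
11.5 kHz mod fs = 2.5 kHz.
2.5 kHz ≤ fs/2 = 4.5 kHz, appears at 2.5 kHz.
8 kHz > fs/2 = 4.5 kHz, folds to fs − 8 kHz = 1 kHz.
24.5 kHz mod fs = 6.5 kHz.
6.5 kHz > fs/2 = 4.5 kHz, folds to fs − 6.5 kHz = 2.5 kHz.
25 kHz mod fs = 7 kHz.
7 kHz > fs/2 = 4.5 kHz, folds to fs − 7 kHz = 2 kHz.
11.5 kHz and 24.5 kHz both map to 2.5 kHz.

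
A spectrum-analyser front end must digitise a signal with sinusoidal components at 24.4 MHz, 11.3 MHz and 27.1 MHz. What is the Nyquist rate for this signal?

54.2 MHz

Highest-frequency component: 27.1 MHz.
Nyquist rate = 2 × 27.1 MHz = 54.2 MHz.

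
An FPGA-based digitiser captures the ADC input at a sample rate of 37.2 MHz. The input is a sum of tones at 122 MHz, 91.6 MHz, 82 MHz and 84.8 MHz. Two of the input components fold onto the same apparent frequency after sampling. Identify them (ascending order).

84.8 MHz, 122 MHz

fs/2 = 18.6 MHz.
122 MHz mod fs = 10.4 MHz.
10.4 MHz ≤ fs/2 = 18.6 MHz, appears at 10.4 MHz.
91.6 MHz mod fs = 17.2 MHz.
17.2 MHz ≤ fs/2 = 18.6 MHz, appears at 17.2 MHz.
82 MHz mod fs = 7.6 MHz.
7.6 MHz ≤ fs/2 = 18.6 MHz, appears at 7.6 MHz.
84.8 MHz mod fs = 10.4 MHz.
10.4 MHz ≤ fs/2 = 18.6 MHz, appears at 10.4 MHz.
84.8 MHz and 122 MHz both map to 10.4 MHz.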